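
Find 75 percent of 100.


Convert percentage to decimal:
75% = 0.75
Multiply:
100 x 0.75 = 75

75


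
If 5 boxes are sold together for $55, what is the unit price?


Total cost: $55
Number of items: 5
Unit price: $55 / 5 = $11

$11


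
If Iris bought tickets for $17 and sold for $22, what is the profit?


Selling price = $22
Cost price = $17
Profit = selling price - cost price:
Profit = $22 - $17 = $5

$5


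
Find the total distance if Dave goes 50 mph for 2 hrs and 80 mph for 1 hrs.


Leg 1 distance:
50 x 2 = 100 miles
Leg 2 distance:
80 x 1 = 80 miles
Total distance:
100 + 80 = 180 miles

180 miles


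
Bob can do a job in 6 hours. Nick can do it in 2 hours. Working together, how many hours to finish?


Bob's rate: 1/6 of the job per hour
Nick's rate: 1/2 of the job per hour
Combined rate: 1/6 + 1/2 = 2/3 per hour
Time = 1 / (2/3) = 3/2 = 1.5 hours

1.5 hours


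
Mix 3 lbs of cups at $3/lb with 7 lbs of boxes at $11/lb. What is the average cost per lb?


Cost of cups:
3 x $3 = $9
Cost of boxes:
7 x $11 = $77
Total cost: $9 + $77 = $86
Total weight: 10 lbs
Average: $86 / 10 = $8.60/lb

$8.60/lb


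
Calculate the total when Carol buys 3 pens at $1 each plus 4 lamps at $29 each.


Cost of pens:
3 x $1 = $3
Cost of lamps:
4 x $29 = $116
Add both:
$3 + $116 = $119

$119


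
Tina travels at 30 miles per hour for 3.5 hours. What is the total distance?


Use the formula: distance = speed x time
Speed = 30 mph, Time = 3.5 hours
30 x 3.5 = 105 miles

105 miles


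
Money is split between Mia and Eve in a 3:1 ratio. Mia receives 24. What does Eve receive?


Find the multiplier:
24 / 3 = 8
Apply to Eve's share:
1 x 8 = 8

8


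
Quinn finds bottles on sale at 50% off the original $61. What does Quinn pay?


Calculate the discount amount:
50% of $61 = $30.50
Subtract from original:
$61 - $30.50 = $30.50

$30.50


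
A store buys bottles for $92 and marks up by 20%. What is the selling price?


Calculate the markup amount:
20% of $92 = $18.40
Add to cost:
$92 + $18.40 = $110.40

$110.40


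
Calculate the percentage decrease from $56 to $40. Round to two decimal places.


Find the absolute change:
|40 - 56| = 16
Divide by original and multiply by 100:
16 / 56 x 100 = 28.5714...% ≈ 28.57%

28.57%


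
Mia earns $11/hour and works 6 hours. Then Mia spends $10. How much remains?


Calculate earnings:
6 x $11 = $66
Subtract spending:
$66 - $10 = $56

$56


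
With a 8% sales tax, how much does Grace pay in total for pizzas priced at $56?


Calculate the tax:
8% of $56 = $4.48
Add tax to price:
$56 + $4.48 = $60.48

$60.48


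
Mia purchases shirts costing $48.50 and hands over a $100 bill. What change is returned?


Start with the amount paid:
$100
Subtract the price:
$100 - $48.50 = $51.50

$51.50


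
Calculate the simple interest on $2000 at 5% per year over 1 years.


Use the formula I = P x R x T / 100
P x R x T = 2000 x 5 x 1 = 10000
I = 10000 / 100 = $100

$100


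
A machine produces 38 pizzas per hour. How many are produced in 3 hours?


Production rate: 38 pizzas per hour
Time: 3 hours
Total: 38 x 3 = 114 pizzas

114 pizzas


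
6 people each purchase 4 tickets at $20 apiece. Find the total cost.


Cost per person:
4 x $20 = $80
Group total:
6 x $80 = $480

$480


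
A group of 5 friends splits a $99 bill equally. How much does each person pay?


Total bill: $99
Number of people: 5
Each pays: $99 / 5 = $19.80

$19.80


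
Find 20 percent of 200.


Convert percentage to decimal:
20% = 0.2
Multiply:
200 x 0.2 = 40

40


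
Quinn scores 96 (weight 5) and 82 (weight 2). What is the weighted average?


Weighted sum:
5 x 96 + 2 x 82 = 644
Total weight:
5 + 2 = 7
Weighted average:
644 / 7 = 92

92


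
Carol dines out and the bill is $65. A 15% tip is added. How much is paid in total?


Calculate the tip:
15% of $65 = $9.75
Add tip to meal cost:
$65 + $9.75 = $74.75

$74.75


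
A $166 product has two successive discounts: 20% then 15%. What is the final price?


First discount:
20% of $166 = $33.20
Price after first discount:
$166 - $33.20 = $132.80
Second discount:
15% of $132.80 = $19.92
Final price:
$132.80 - $19.92 = $112.88

$112.88


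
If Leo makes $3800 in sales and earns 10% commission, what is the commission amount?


Convert rate to decimal:
10% = 0.1
Multiply by sales:
$3800 x 0.1 = $380

$380


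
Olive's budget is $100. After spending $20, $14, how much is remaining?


Add up expenses:
$20 + $14 = $34
Subtract from budget:
$100 - $34 = $66

$66


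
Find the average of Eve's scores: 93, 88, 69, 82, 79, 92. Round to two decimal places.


Add the scores:
93 + 88 + 69 + 82 + 79 + 92 = 503
Divide by the number of tests:
503 / 6 = 83.8333... ≈ 83.83

83.83


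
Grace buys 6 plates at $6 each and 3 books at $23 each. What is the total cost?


Cost of plates:
6 x $6 = $36
Cost of books:
3 x $23 = $69
Add both:
$36 + $69 = $105

$105


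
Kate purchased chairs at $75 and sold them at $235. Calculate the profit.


Selling price = $235
Cost price = $75
Profit = selling price - cost price:
Profit = $235 - $75 = $160

$160


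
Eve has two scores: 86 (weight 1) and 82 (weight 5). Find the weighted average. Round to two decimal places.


Weighted sum:
1 x 86 + 5 x 82 = 496
Total weight:
1 + 5 = 6
Weighted average:
496 / 6 = 82.6666... ≈ 82.67

82.67


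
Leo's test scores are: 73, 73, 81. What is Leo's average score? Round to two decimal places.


Add the scores:
73 + 73 + 81 = 227
Divide by the number of tests:
227 / 3 = 75.6666... ≈ 75.67

75.67


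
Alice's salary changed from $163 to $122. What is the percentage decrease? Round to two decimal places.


Find the absolute change:
|122 - 163| = 41
Divide by original and multiply by 100:
41 / 163 x 100 = 25.1533...% ≈ 25.15%

25.15%


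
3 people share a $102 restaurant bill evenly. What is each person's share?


Total bill: $102
Number of people: 3
Each pays: $102 / 3 = $34

$34


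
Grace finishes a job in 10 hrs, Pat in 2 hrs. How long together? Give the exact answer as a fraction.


Grace's rate: 1/10 of the job per hour
Pat's rate: 1/2 of the job per hour
Combined rate: 1/10 + 1/2 = 3/5 per hour
Time = 1 / (3/5) = 5/3 hours (≈ 1.67 hours)

5/3 hours


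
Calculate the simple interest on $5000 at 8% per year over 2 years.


Use the formula I = P x R x T / 100
P x R x T = 5000 x 8 x 2 = 80000
I = 80000 / 100 = $800

$800


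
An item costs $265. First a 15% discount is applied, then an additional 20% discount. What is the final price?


First discount:
15% of $265 = $39.75
Price after first discount:
$265 - $39.75 = $225.25
Second discount:
20% of $225.25 = $45.05
Final price:
$225.25 - $45.05 = $180.20

$180.20


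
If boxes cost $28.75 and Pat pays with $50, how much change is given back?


Start with the amount paid:
$50
Subtract the price:
$50 - $28.75 = $21.25

$21.25


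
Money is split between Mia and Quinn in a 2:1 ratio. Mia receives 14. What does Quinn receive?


Find the multiplier:
14 / 2 = 7
Apply to Quinn's share:
1 x 7 = 7

7


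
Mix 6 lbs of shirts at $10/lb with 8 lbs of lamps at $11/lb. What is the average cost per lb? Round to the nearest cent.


Cost of shirts:
6 x $10 = $60
Cost of lamps:
8 x $11 = $88
Total cost: $60 + $88 = $148
Total weight: 14 lbs
Average: $148 / 14 = $10.5714... ≈ $10.57/lb

$10.57/lb


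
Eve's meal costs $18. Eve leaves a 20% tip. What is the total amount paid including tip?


Calculate the tip:
20% of $18 = $3.60
Add tip to meal cost:
$18 + $3.60 = $21.60

$21.60


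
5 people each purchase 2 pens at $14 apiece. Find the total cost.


Cost per person:
2 x $14 = $28
Group total:
5 x $28 = $140

$140


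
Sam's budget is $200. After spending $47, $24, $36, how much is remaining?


Add up expenses:
$47 + $24 + $36 = $107
Subtract from budget:
$200 - $107 = $93

$93


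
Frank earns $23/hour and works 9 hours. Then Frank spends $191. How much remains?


Calculate earnings:
9 x $23 = $207
Subtract spending:
$207 - $191 = $16

$16


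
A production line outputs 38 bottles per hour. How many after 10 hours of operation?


Production rate: 38 bottles per hour
Time: 10 hours
Total: 38 x 10 = 380 bottles

380 bottles


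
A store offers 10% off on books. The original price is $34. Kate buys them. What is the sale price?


Calculate the discount amount:
10% of $34 = $3.40
Subtract from original:
$34 - $3.40 = $30.60

$30.60


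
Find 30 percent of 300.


Convert percentage to decimal:
30% = 0.3
Multiply:
300 x 0.3 = 90

90


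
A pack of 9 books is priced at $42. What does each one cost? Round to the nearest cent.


Total cost: $42
Number of items: 9
Unit price: $42 / 9 = $4.6666... ≈ $4.67

$4.67


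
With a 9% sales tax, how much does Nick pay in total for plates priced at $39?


Calculate the tax:
9% of $39 = $3.51
Add tax to price:
$39 + $3.51 = $42.51

$42.51


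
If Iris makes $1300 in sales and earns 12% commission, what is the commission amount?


Convert rate to decimal:
12% = 0.12
Multiply by sales:
$1300 x 0.12 = $156

$156


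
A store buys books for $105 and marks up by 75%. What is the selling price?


Calculate the markup amount:
75% of $105 = $78.75
Add to cost:
$105 + $78.75 = $183.75

$183.75


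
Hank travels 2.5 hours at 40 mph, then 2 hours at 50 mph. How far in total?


Leg 1 distance:
40 x 2.5 = 100 miles
Leg 2 distance:
50 x 2 = 100 miles
Total distance:
100 + 100 = 200 miles

200 miles


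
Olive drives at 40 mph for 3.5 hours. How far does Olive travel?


Use the formula: distance = speed x time
Speed = 40 mph, Time = 3.5 hours
40 x 3.5 = 140 miles

140 miles


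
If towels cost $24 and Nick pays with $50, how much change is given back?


Start with the amount paid:
$50
Subtract the price:
$50 - $24 = $26

$26


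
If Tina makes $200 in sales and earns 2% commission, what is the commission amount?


Convert rate to decimal:
2% = 0.02
Multiply by sales:
$200 x 0.02 = $4

$4


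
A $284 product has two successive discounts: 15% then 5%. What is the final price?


First discount:
15% of $284 = $42.60
Price after first discount:
$284 - $42.60 = $241.40
Second discount:
5% of $241.40 = $12.07
Final price:
$241.40 - $12.07 = $229.33

$229.33


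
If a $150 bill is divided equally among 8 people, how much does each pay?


Total bill: $150
Number of people: 8
Each pays: $150 / 8 = $18.75

$18.75


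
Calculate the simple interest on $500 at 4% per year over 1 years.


Use the formula I = P x R x T / 100
P x R x T = 500 x 4 x 1 = 2000
I = 2000 / 100 = $20

$20


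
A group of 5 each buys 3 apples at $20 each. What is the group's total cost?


Cost per person:
3 x $20 = $60
Group total:
5 x $60 = $300

$300


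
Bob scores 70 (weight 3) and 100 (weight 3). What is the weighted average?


Weighted sum:
3 x 70 + 3 x 100 = 510
Total weight:
3 + 3 = 6
Weighted average:
510 / 6 = 85

85


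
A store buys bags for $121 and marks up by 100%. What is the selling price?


Calculate the markup amount:
100% of $121 = $121
Add to cost:
$121 + $121 = $242

$242


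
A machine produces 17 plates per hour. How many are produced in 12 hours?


Production rate: 17 plates per hour
Time: 12 hours
Total: 17 x 12 = 204 plates

204 plates


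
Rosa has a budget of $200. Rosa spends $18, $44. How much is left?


Add up expenses:
$18 + $44 = $62
Subtract from budget:
$200 - $62 = $138

$138


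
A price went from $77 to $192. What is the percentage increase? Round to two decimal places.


Find the absolute change:
|192 - 77| = 115
Divide by original and multiply by 100:
115 / 77 x 100 = 149.3506...% ≈ 149.35%

149.35%


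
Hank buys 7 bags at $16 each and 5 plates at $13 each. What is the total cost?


Cost of bags:
7 x $16 = $112
Cost of plates:
5 x $13 = $65
Add both:
$112 + $65 = $177

$177


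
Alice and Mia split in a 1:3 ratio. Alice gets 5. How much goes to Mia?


Find the multiplier:
5 / 1 = 5
Apply to Mia's share:
3 x 5 = 15

15


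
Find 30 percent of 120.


Convert percentage to decimal:
30% = 0.3
Multiply:
120 x 0.3 = 36

36


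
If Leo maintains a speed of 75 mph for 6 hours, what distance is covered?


Use the formula: distance = speed x time
Speed = 75 mph, Time = 6 hours
75 x 6 = 450 miles

450 miles


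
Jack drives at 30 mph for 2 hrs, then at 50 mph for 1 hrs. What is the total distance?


Leg 1 distance:
30 x 2 = 60 miles
Leg 2 distance:
50 x 1 = 50 miles
Total distance:
60 + 50 = 110 miles

110 miles


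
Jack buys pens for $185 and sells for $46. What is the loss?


Selling price = $46
Cost price = $185
Loss = cost price - selling price:
Loss = $185 - $46 = $139

$139


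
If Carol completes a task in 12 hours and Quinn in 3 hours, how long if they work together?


Carol's rate: 1/12 of the job per hour
Quinn's rate: 1/3 of the job per hour
Combined rate: 1/12 + 1/3 = 5/12 per hour
Time = 1 / (5/12) = 12/5 = 2.4 hours

2.4 hours


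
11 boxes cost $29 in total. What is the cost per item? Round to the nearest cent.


Total cost: $29
Number of items: 11
Unit price: $29 / 11 = $2.6363... ≈ $2.64

$2.64


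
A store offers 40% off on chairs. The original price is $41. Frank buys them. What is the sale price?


Calculate the discount amount:
40% of $41 = $16.40
Subtract from original:
$41 - $16.40 = $24.60

$24.60


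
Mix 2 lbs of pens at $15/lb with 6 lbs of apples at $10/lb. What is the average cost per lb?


Cost of pens:
2 x $15 = $30
Cost of apples:
6 x $10 = $60
Total cost: $30 + $60 = $90
Total weight: 8 lbs
Average: $90 / 8 = $11.25/lb

$11.25/lb


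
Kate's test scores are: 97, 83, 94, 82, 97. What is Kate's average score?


Add the scores:
97 + 83 + 94 + 82 + 97 = 453
Divide by the number of tests:
453 / 5 = 90.6

90.6


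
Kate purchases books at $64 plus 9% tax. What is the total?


Calculate the tax:
9% of $64 = $5.76
Add tax to price:
$64 + $5.76 = $69.76

$69.76


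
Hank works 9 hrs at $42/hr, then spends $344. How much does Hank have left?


Calculate earnings:
9 x $42 = $378
Subtract spending:
$378 - $344 = $34

$34


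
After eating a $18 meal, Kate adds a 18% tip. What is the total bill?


Calculate the tip:
18% of $18 = $3.24
Add tip to meal cost:
$18 + $3.24 = $21.24

$21.24


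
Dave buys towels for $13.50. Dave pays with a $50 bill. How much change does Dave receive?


Start with the amount paid:
$50
Subtract the price:
$50 - $13.50 = $36.50

$36.50


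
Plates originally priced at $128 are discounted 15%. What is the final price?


Calculate the discount amount:
15% of $128 = $19.20
Subtract from original:
$128 - $19.20 = $108.80

$108.80


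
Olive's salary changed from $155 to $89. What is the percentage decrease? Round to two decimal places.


Find the absolute change:
|89 - 155| = 66
Divide by original and multiply by 100:
66 / 155 x 100 = 42.5806...% ≈ 42.58%

42.58%


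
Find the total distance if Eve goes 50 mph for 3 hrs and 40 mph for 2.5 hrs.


Leg 1 distance:
50 x 3 = 150 miles
Leg 2 distance:
40 x 2.5 = 100 miles
Total distance:
150 + 100 = 250 miles

250 miles


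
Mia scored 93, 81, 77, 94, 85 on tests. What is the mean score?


Add the scores:
93 + 81 + 77 + 94 + 85 = 430
Divide by the number of tests:
430 / 5 = 86

86


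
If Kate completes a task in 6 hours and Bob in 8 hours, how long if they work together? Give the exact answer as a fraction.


Kate's rate: 1/6 of the job per hour
Bob's rate: 1/8 of the job per hour
Combined rate: 1/6 + 1/8 = 7/24 per hour
Time = 1 / (7/24) = 24/7 hours (≈ 3.43 hours)

24/7 hours


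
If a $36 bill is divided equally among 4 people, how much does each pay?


Total bill: $36
Number of people: 4
Each pays: $36 / 4 = $9

$9


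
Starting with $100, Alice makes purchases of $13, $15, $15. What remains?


Add up expenses:
$13 + $15 + $15 = $43
Subtract from budget:
$100 - $43 = $57

$57


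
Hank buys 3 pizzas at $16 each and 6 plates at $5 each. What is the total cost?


Cost of pizzas:
3 x $16 = $48
Cost of plates:
6 x $5 = $30
Add both:
$48 + $30 = $78

$78


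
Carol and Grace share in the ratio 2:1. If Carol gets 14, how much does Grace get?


Find the multiplier:
14 / 2 = 7
Apply to Grace's share:
1 x 7 = 7

7


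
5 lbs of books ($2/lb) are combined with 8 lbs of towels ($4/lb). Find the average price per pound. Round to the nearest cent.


Cost of books:
5 x $2 = $10
Cost of towels:
8 x $4 = $32
Total cost: $10 + $32 = $42
Total weight: 13 lbs
Average: $42 / 13 = $3.2307... ≈ $3.23/lb

$3.23/lb


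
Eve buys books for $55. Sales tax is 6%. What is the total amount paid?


Calculate the tax:
6% of $55 = $3.30
Add tax to price:
$55 + $3.30 = $58.30

$58.30


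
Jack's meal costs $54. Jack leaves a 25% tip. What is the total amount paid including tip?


Calculate the tip:
25% of $54 = $13.50
Add tip to meal cost:
$54 + $13.50 = $67.50

$67.50


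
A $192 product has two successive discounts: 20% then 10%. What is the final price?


First discount:
20% of $192 = $38.40
Price after first discount:
$192 - $38.40 = $153.60
Second discount:
10% of $153.60 = $15.36
Final price:
$153.60 - $15.36 = $138.24

$138.24


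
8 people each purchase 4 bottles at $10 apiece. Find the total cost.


Cost per person:
4 x $10 = $40
Group total:
8 x $40 = $320

$320


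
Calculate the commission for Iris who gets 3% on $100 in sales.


Convert rate to decimal:
3% = 0.03
Multiply by sales:
$100 x 0.03 = $3

$3


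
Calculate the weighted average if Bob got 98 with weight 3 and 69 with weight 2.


Weighted sum:
3 x 98 + 2 x 69 = 432
Total weight:
3 + 2 = 5
Weighted average:
432 / 5 = 86.4

86.4


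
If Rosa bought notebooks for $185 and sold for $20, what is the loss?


Selling price = $20
Cost price = $185
Loss = cost price - selling price:
Loss = $185 - $20 = $165

$165


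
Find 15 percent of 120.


Convert percentage to decimal:
15% = 0.15
Multiply:
120 x 0.15 = 18

18


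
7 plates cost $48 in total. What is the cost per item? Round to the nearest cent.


Total cost: $48
Number of items: 7
Unit price: $48 / 7 = $6.8571... ≈ $6.86

$6.86


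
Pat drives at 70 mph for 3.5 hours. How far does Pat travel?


Use the formula: distance = speed x time
Speed = 70 mph, Time = 3.5 hours
70 x 3.5 = 245 miles

245 miles


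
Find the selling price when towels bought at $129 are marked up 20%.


Calculate the markup amount:
20% of $129 = $25.80
Add to cost:
$129 + $25.80 = $154.80

$154.80


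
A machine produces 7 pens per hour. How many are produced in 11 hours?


Production rate: 7 pens per hour
Time: 11 hours
Total: 7 x 11 = 77 pens

77 pens


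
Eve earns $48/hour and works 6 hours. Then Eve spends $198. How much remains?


Calculate earnings:
6 x $48 = $288
Subtract spending:
$288 - $198 = $90

$90


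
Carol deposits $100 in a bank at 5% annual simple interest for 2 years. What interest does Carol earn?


Use the formula I = P x R x T / 100
P x R x T = 100 x 5 x 2 = 1000
I = 1000 / 100 = $10

$10


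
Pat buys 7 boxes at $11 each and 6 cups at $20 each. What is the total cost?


Cost of boxes:
7 x $11 = $77
Cost of cups:
6 x $20 = $120
Add both:
$77 + $120 = $197

$197


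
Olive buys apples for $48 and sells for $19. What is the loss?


Selling price = $19
Cost price = $48
Loss = cost price - selling price:
Loss = $48 - $19 = $29

$29


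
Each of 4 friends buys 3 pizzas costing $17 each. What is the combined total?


Cost per person:
3 x $17 = $51
Group total:
4 x $51 = $204

$204


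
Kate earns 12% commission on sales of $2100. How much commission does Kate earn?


Convert rate to decimal:
12% = 0.12
Multiply by sales:
$2100 x 0.12 = $252

$252


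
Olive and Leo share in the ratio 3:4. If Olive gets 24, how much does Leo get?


Find the multiplier:
24 / 3 = 8
Apply to Leo's share:
4 x 8 = 32

32


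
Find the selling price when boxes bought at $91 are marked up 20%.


Calculate the markup amount:
20% of $91 = $18.20
Add to cost:
$91 + $18.20 = $109.20

$109.20


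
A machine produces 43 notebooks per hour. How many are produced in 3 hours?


Production rate: 43 notebooks per hour
Time: 3 hours
Total: 43 x 3 = 129 notebooks

129 notebooks


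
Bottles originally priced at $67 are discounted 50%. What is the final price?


Calculate the discount amount:
50% of $67 = $33.50
Subtract from original:
$67 - $33.50 = $33.50

$33.50


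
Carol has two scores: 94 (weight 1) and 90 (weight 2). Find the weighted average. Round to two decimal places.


Weighted sum:
1 x 94 + 2 x 90 = 274
Total weight:
1 + 2 = 3
Weighted average:
274 / 3 = 91.3333... ≈ 91.33

91.33


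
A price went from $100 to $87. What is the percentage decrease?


Find the absolute change:
|87 - 100| = 13
Divide by original and multiply by 100:
13 / 100 x 100 = 13%

13%


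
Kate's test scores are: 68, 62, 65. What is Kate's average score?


Add the scores:
68 + 62 + 65 = 195
Divide by the number of tests:
195 / 3 = 65

65


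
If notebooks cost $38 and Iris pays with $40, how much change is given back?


Start with the amount paid:
$40
Subtract the price:
$40 - $38 = $2

$2


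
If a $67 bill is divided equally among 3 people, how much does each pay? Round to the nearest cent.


Total bill: $67
Number of people: 3
Each pays: $67 / 3 = $22.3333... ≈ $22.33

$22.33


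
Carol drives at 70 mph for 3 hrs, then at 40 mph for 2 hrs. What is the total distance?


Leg 1 distance:
70 x 3 = 210 miles
Leg 2 distance:
40 x 2 = 80 miles
Total distance:
210 + 80 = 290 miles

290 miles


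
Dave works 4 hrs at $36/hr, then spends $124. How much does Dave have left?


Calculate earnings:
4 x $36 = $144
Subtract spending:
$144 - $124 = $20

$20


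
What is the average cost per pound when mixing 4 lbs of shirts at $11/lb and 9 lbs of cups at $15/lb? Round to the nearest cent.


Cost of shirts:
4 x $11 = $44
Cost of cups:
9 x $15 = $135
Total cost: $44 + $135 = $179
Total weight: 13 lbs
Average: $179 / 13 = $13.7692... ≈ $13.77/lb

$13.77/lb


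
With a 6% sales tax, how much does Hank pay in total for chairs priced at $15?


Calculate the tax:
6% of $15 = $0.90
Add tax to price:
$15 + $0.90 = $15.90

$15.90


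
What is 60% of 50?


Convert percentage to decimal:
60% = 0.6
Multiply:
50 x 0.6 = 30

30


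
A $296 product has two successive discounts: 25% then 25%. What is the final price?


First discount:
25% of $296 = $74
Price after first discount:
$296 - $74 = $222
Second discount:
25% of $222 = $55.50
Final price:
$222 - $55.50 = $166.50

$166.50


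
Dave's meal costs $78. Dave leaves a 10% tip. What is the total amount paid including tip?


Calculate the tip:
10% of $78 = $7.80
Add tip to meal cost:
$78 + $7.80 = $85.80

$85.80


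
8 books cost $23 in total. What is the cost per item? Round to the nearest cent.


Total cost: $23
Number of items: 8
Unit price: $23 / 8 = $2.875 ≈ $2.88

$2.88


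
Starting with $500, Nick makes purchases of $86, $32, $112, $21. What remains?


Add up expenses:
$86 + $32 + $112 + $21 = $251
Subtract from budget:
$500 - $251 = $249

$249


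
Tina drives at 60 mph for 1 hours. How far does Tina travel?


Use the formula: distance = speed x time
Speed = 60 mph, Time = 1 hours
60 x 1 = 60 miles

60 miles


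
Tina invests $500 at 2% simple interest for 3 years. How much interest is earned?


Use the formula I = P x R x T / 100
P x R x T = 500 x 2 x 3 = 3000
I = 3000 / 100 = $30

$30


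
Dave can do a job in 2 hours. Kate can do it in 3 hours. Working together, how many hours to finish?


Dave's rate: 1/2 of the job per hour
Kate's rate: 1/3 of the job per hour
Combined rate: 1/2 + 1/3 = 5/6 per hour
Time = 1 / (5/6) = 6/5 = 1.2 hours

1.2 hours


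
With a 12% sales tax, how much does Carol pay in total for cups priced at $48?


Calculate the tax:
12% of $48 = $5.76
Add tax to price:
$48 + $5.76 = $53.76

$53.76


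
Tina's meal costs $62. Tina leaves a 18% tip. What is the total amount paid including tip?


Calculate the tip:
18% of $62 = $11.16
Add tip to meal cost:
$62 + $11.16 = $73.16

$73.16


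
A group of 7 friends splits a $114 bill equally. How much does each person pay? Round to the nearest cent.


Total bill: $114
Number of people: 7
Each pays: $114 / 7 = $16.2857... ≈ $16.29

$16.29


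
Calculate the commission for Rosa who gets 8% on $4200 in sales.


Convert rate to decimal:
8% = 0.08
Multiply by sales:
$4200 x 0.08 = $336

$336


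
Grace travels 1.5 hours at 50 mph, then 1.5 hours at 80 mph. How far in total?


Leg 1 distance:
50 x 1.5 = 75 miles
Leg 2 distance:
80 x 1.5 = 120 miles
Total distance:
75 + 120 = 195 miles

195 miles


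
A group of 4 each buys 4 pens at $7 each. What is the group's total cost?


Cost per person:
4 x $7 = $28
Group total:
4 x $28 = $112

$112


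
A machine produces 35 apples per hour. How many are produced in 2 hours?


Production rate: 35 apples per hour
Time: 2 hours
Total: 35 x 2 = 70 apples

70 apples


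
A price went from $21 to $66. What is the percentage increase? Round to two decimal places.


Find the absolute change:
|66 - 21| = 45
Divide by original and multiply by 100:
45 / 21 x 100 = 214.2857...% ≈ 214.29%

214.29%


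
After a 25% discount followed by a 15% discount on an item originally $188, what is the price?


First discount:
25% of $188 = $47
Price after first discount:
$188 - $47 = $141
Second discount:
15% of $141 = $21.15
Final price:
$141 - $21.15 = $119.85

$119.85


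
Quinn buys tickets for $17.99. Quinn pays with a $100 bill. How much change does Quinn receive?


Start with the amount paid:
$100
Subtract the price:
$100 - $17.99 = $82.01

$82.01


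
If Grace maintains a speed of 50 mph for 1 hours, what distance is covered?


Use the formula: distance = speed x time
Speed = 50 mph, Time = 1 hours
50 x 1 = 50 miles

50 miles


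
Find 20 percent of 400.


Convert percentage to decimal:
20% = 0.2
Multiply:
400 x 0.2 = 80

80


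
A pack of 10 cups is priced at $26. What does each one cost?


Total cost: $26
Number of items: 10
Unit price: $26 / 10 = $2.60

$2.60


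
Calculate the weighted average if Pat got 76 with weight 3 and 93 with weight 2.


Weighted sum:
3 x 76 + 2 x 93 = 414
Total weight:
3 + 2 = 5
Weighted average:
414 / 5 = 82.8

82.8


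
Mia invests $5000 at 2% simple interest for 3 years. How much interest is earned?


Use the formula I = P x R x T / 100
P x R x T = 5000 x 2 x 3 = 30000
I = 30000 / 100 = $300

$300


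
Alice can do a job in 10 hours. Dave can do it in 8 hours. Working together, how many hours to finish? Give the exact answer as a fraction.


Alice's rate: 1/10 of the job per hour
Dave's rate: 1/8 of the job per hour
Combined rate: 1/10 + 1/8 = 9/40 per hour
Time = 1 / (9/40) = 40/9 hours (≈ 4.44 hours)

40/9 hours


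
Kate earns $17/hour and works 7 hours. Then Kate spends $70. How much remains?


Calculate earnings:
7 x $17 = $119
Subtract spending:
$119 - $70 = $49

$49


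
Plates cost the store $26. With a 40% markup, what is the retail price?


Calculate the markup amount:
40% of $26 = $10.40
Add to cost:
$26 + $10.40 = $36.40

$36.40


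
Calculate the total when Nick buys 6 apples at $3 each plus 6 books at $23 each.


Cost of apples:
6 x $3 = $18
Cost of books:
6 x $23 = $138
Add both:
$18 + $138 = $156

$156


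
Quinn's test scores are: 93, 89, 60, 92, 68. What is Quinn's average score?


Add the scores:
93 + 89 + 60 + 92 + 68 = 402
Divide by the number of tests:
402 / 5 = 80.4

80.4


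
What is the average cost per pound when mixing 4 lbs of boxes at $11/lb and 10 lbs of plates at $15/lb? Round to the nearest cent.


Cost of boxes:
4 x $11 = $44
Cost of plates:
10 x $15 = $150
Total cost: $44 + $150 = $194
Total weight: 14 lbs
Average: $194 / 14 = $13.8571... ≈ $13.86/lb

$13.86/lb


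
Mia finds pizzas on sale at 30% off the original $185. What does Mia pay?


Calculate the discount amount:
30% of $185 = $55.50
Subtract from original:
$185 - $55.50 = $129.50

$129.50


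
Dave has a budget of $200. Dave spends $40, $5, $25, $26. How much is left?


Add up expenses:
$40 + $5 + $25 + $26 = $96
Subtract from budget:
$200 - $96 = $104

$104


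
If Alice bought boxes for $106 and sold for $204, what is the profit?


Selling price = $204
Cost price = $106
Profit = selling price - cost price:
Profit = $204 - $106 = $98

$98


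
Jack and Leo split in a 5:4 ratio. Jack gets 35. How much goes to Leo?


Find the multiplier:
35 / 5 = 7
Apply to Leo's share:
4 x 7 = 28

28


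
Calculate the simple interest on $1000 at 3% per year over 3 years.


Use the formula I = P x R x T / 100
P x R x T = 1000 x 3 x 3 = 9000
I = 9000 / 100 = $90

$90


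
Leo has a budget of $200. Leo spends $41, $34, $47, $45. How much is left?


Add up expenses:
$41 + $34 + $47 + $45 = $167
Subtract from budget:
$200 - $167 = $33

$33


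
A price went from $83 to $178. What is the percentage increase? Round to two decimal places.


Find the absolute change:
|178 - 83| = 95
Divide by original and multiply by 100:
95 / 83 x 100 = 114.4578...% ≈ 114.46%

114.46%


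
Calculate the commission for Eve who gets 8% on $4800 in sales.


Convert rate to decimal:
8% = 0.08
Multiply by sales:
$4800 x 0.08 = $384

$384


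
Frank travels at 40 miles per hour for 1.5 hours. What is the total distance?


Use the formula: distance = speed x time
Speed = 40 mph, Time = 1.5 hours
40 x 1.5 = 60 miles

60 miles


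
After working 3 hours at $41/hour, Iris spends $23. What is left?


Calculate earnings:
3 x $41 = $123
Subtract spending:
$123 - $23 = $100

$100


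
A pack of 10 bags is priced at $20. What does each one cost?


Total cost: $20
Number of items: 10
Unit price: $20 / 10 = $2

$2


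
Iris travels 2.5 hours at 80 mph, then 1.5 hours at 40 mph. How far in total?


Leg 1 distance:
80 x 2.5 = 200 miles
Leg 2 distance:
40 x 1.5 = 60 miles
Total distance:
200 + 60 = 260 miles

260 miles


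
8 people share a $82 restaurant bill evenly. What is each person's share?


Total bill: $82
Number of people: 8
Each pays: $82 / 8 = $10.25

$10.25


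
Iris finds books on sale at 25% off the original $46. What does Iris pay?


Calculate the discount amount:
25% of $46 = $11.50
Subtract from original:
$46 - $11.50 = $34.50

$34.50


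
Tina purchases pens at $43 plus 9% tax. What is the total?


Calculate the tax:
9% of $43 = $3.87
Add tax to price:
$43 + $3.87 = $46.87

$46.87


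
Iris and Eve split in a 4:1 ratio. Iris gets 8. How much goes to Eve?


Find the multiplier:
8 / 4 = 2
Apply to Eve's share:
1 x 2 = 2

2


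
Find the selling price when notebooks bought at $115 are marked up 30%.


Calculate the markup amount:
30% of $115 = $34.50
Add to cost:
$115 + $34.50 = $149.50

$149.50


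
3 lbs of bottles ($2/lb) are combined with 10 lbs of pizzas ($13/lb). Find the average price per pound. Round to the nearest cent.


Cost of bottles:
3 x $2 = $6
Cost of pizzas:
10 x $13 = $130
Total cost: $6 + $130 = $136
Total weight: 13 lbs
Average: $136 / 13 = $10.4615... ≈ $10.46/lb

$10.46/lb


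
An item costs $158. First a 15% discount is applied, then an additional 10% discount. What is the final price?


First discount:
15% of $158 = $23.70
Price after first discount:
$158 - $23.70 = $134.30
Second discount:
10% of $134.30 = $13.43
Final price:
$134.30 - $13.43 = $120.87

$120.87


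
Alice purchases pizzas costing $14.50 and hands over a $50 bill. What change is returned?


Start with the amount paid:
$50
Subtract the price:
$50 - $14.50 = $35.50

$35.50


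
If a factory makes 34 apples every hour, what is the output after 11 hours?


Production rate: 34 apples per hour
Time: 11 hours
Total: 34 x 11 = 374 apples

374 apples


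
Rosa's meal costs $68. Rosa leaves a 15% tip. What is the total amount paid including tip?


Calculate the tip:
15% of $68 = $10.20
Add tip to meal cost:
$68 + $10.20 = $78.20

$78.20


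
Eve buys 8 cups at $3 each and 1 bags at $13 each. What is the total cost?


Cost of cups:
8 x $3 = $24
Cost of bags:
1 x $13 = $13
Add both:
$24 + $13 = $37

$37


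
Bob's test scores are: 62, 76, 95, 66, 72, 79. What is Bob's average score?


Add the scores:
62 + 76 + 95 + 66 + 72 + 79 = 450
Divide by the number of tests:
450 / 6 = 75

75


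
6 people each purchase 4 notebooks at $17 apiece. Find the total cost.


Cost per person:
4 x $17 = $68
Group total:
6 x $68 = $408

$408


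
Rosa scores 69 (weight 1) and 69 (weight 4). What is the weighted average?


Weighted sum:
1 x 69 + 4 x 69 = 345
Total weight:
1 + 4 = 5
Weighted average:
345 / 5 = 69

69


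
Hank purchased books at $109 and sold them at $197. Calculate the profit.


Selling price = $197
Cost price = $109
Profit = selling price - cost price:
Profit = $197 - $109 = $88

$88


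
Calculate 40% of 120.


Convert percentage to decimal:
40% = 0.4
Multiply:
120 x 0.4 = 48

48


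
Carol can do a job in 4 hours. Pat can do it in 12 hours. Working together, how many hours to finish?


Carol's rate: 1/4 of the job per hour
Pat's rate: 1/12 of the job per hour
Combined rate: 1/4 + 1/12 = 1/3 per hour
Time = 1 / (1/3) = 3 hours

3 hours


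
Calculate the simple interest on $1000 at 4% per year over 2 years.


Use the formula I = P x R x T / 100
P x R x T = 1000 x 4 x 2 = 8000
I = 8000 / 100 = $80

$80


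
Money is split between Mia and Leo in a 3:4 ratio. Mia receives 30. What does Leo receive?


Find the multiplier:
30 / 3 = 10
Apply to Leo's share:
4 x 10 = 40

40


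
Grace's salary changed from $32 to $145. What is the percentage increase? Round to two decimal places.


Find the absolute change:
|145 - 32| = 113
Divide by original and multiply by 100:
113 / 32 x 100 = 353.125% ≈ 353.13%

353.13%


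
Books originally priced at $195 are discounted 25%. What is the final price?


Calculate the discount amount:
25% of $195 = $48.75
Subtract from original:
$195 - $48.75 = $146.25

$146.25


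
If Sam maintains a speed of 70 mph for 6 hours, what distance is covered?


Use the formula: distance = speed x time
Speed = 70 mph, Time = 6 hours
70 x 6 = 420 miles

420 miles


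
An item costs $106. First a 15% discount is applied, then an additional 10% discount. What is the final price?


First discount:
15% of $106 = $15.90
Price after first discount:
$106 - $15.90 = $90.10
Second discount:
10% of $90.10 = $9.01
Final price:
$90.10 - $9.01 = $81.09

$81.09


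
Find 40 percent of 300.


Convert percentage to decimal:
40% = 0.4
Multiply:
300 x 0.4 = 120

120


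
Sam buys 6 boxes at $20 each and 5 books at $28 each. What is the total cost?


Cost of boxes:
6 x $20 = $120
Cost of books:
5 x $28 = $140
Add both:
$120 + $140 = $260

$260


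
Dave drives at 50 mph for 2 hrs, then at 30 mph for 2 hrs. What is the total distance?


Leg 1 distance:
50 x 2 = 100 miles
Leg 2 distance:
30 x 2 = 60 miles
Total distance:
100 + 60 = 160 miles

160 miles


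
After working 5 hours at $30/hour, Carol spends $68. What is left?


Calculate earnings:
5 x $30 = $150
Subtract spending:
$150 - $68 = $82

$82


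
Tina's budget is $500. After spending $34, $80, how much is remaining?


Add up expenses:
$34 + $80 = $114
Subtract from budget:
$500 - $114 = $386

$386


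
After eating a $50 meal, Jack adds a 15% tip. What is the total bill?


Calculate the tip:
15% of $50 = $7.50
Add tip to meal cost:
$50 + $7.50 = $57.50

$57.50


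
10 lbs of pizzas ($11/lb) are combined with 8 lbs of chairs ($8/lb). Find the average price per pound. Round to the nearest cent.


Cost of pizzas:
10 x $11 = $110
Cost of chairs:
8 x $8 = $64
Total cost: $110 + $64 = $174
Total weight: 18 lbs
Average: $174 / 18 = $9.6666... ≈ $9.67/lb

$9.67/lb


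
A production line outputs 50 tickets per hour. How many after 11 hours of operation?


Production rate: 50 tickets per hour
Time: 11 hours
Total: 50 x 11 = 550 tickets

550 tickets


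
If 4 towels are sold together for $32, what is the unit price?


Total cost: $32
Number of items: 4
Unit price: $32 / 4 = $8

$8


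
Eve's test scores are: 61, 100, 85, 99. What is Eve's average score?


Add the scores:
61 + 100 + 85 + 99 = 345
Divide by the number of tests:
345 / 4 = 86.25

86.25


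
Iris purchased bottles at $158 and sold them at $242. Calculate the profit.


Selling price = $242
Cost price = $158
Profit = selling price - cost price:
Profit = $242 - $158 = $84

$84


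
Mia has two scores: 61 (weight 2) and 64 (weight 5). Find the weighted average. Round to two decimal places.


Weighted sum:
2 x 61 + 5 x 64 = 442
Total weight:
2 + 5 = 7
Weighted average:
442 / 7 = 63.1428... ≈ 63.14

63.14


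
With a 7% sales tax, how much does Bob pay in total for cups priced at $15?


Calculate the tax:
7% of $15 = $1.05
Add tax to price:
$15 + $1.05 = $16.05

$16.05


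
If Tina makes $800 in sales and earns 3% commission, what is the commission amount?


Convert rate to decimal:
3% = 0.03
Multiply by sales:
$800 x 0.03 = $24

$24


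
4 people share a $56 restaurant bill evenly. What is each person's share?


Total bill: $56
Number of people: 4
Each pays: $56 / 4 = $14

$14


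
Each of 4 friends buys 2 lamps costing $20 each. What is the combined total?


Cost per person:
2 x $20 = $40
Group total:
4 x $40 = $160

$160


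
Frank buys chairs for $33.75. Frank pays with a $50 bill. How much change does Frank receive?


Start with the amount paid:
$50
Subtract the price:
$50 - $33.75 = $16.25

$16.25


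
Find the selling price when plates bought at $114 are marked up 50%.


Calculate the markup amount:
50% of $114 = $57
Add to cost:
$114 + $57 = $171

$171


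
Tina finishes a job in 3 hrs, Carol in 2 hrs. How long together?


Tina's rate: 1/3 of the job per hour
Carol's rate: 1/2 of the job per hour
Combined rate: 1/3 + 1/2 = 5/6 per hour
Time = 1 / (5/6) = 6/5 = 1.2 hours

1.2 hours


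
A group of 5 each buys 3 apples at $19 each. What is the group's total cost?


Cost per person:
3 x $19 = $57
Group total:
5 x $57 = $285

$285


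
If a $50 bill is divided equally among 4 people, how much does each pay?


Total bill: $50
Number of people: 4
Each pays: $50 / 4 = $12.50

$12.50


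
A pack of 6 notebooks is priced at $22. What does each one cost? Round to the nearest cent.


Total cost: $22
Number of items: 6
Unit price: $22 / 6 = $3.6666... ≈ $3.67

$3.67


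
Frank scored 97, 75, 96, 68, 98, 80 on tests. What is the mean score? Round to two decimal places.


Add the scores:
97 + 75 + 96 + 68 + 98 + 80 = 514
Divide by the number of tests:
514 / 6 = 85.6666... ≈ 85.67

85.67


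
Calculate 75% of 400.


Convert percentage to decimal:
75% = 0.75
Multiply:
400 x 0.75 = 300

300


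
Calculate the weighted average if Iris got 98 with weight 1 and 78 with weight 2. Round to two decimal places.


Weighted sum:
1 x 98 + 2 x 78 = 254
Total weight:
1 + 2 = 3
Weighted average:
254 / 3 = 84.6666... ≈ 84.67

84.67


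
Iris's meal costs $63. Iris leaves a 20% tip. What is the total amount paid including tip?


Calculate the tip:
20% of $63 = $12.60
Add tip to meal cost:
$63 + $12.60 = $75.60

$75.60
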